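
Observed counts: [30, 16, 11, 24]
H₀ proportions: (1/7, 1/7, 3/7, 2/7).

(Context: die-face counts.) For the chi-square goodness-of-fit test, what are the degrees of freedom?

df = k − 1 = 4 − 1 = 3

degrees of freedom = 3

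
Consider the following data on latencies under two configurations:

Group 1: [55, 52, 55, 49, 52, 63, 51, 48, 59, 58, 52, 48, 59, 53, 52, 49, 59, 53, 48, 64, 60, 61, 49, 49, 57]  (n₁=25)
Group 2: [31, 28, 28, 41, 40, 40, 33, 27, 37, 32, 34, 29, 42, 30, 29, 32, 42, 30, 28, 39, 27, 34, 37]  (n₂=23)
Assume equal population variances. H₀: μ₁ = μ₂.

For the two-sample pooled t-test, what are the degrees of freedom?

df = n₁ + n₂ − 2 = 25 + 23 − 2 = 46

degrees of freedom = 46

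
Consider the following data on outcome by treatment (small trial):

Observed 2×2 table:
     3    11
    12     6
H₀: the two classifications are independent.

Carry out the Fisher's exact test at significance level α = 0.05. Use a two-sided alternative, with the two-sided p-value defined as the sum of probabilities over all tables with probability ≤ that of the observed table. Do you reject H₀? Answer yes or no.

Margins: r₁=14, r₂=18, c₁=15, c₂=17, n=32
p_obs = C(14,3)·C(18,12)/C(32,15); sum pmf over tables with pmf ≤ p_obs
p-value (two-sided) = 0.01550
At α=0.05: p < α → reject H₀

reject H₀: yes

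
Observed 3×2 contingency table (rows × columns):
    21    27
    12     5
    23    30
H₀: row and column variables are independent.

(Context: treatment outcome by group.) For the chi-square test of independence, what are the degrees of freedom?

df = (r−1)(c−1) = (3−1)·(2−1) = 2

degrees of freedom = 2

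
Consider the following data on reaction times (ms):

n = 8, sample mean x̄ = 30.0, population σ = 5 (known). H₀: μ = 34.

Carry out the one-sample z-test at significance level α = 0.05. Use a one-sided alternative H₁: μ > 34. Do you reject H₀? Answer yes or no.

reject H₀: no

SE = σ/√n = 5/√8 = 1.7678
z = (x̄−μ₀)/SE = (30.0−34)/1.7678 = -2.2627
p-value (one-sided, H₁ greater) = 0.98817
At α=0.05: p ≥ α → fail to reject H₀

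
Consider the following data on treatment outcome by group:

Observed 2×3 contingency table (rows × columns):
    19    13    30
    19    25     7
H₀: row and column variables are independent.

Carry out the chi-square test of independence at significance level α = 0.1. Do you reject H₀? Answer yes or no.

Row totals [62, 51], col totals [38, 38, 37], n=113
χ² = (19−20.85)²/20.85 + (13−20.85)²/20.85 + (30−20.30)²/20.30 + (19−17.15)²/17.15 + (25−17.15)²/17.15 + (7−16.70)²/16.70 = 17.1788
df = 2
p-value (upper-tail) = 0.00019
At α=0.1: p < α → reject H₀

reject H₀: yes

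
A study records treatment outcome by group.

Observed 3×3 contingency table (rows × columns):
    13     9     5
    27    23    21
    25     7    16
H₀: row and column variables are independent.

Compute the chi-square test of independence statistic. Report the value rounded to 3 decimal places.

Row totals [27, 71, 48], col totals [65, 39, 42], n=146
χ² = (13−12.02)²/12.02 + (9−7.21)²/7.21 + (5−7.77)²/7.77 + (27−31.61)²/31.61 + (23−18.97)²/18.97 + (21−20.42)²/20.42 + (25−21.37)²/21.37 + (7−12.82)²/12.82 + (16−13.81)²/13.81 = 6.6633
df = 4

test statistic = 6.663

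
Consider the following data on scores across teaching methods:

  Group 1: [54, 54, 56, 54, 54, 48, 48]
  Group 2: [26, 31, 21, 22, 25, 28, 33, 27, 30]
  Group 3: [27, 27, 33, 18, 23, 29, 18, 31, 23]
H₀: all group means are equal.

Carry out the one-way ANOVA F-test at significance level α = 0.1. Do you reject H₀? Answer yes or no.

reject H₀: yes

Group means [52.57, 27.00, 25.44], grand mean 33.600
SSB = Σnᵢ(x̄ᵢ−x̄)² = 3510.063; SSW = ΣΣ(x−x̄ᵢ)² = 417.937
MSB = 3510.063/2 = 1755.0317; MSW = 417.937/22 = 18.9971
F = MSB/MSW = 92.3841
df = (2, 22)
p-value (upper-tail) = 0.00000
At α=0.1: p < α → reject H₀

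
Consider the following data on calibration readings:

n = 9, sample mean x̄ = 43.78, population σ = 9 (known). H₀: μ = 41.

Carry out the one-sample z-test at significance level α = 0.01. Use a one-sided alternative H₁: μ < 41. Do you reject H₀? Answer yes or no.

reject H₀: no

SE = σ/√n = 9/√9 = 3.0000
z = (x̄−μ₀)/SE = (43.78−41)/3.0000 = 0.9267
p-value (one-sided, H₁ less) = 0.82295
At α=0.01: p ≥ α → fail to reject H₀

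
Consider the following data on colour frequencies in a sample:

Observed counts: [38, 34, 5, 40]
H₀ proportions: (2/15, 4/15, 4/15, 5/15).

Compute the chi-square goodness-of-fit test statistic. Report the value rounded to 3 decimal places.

test statistic = 54.442

n = 117; E_i = n·p_i = [15.60, 31.20, 31.20, 39.00]
χ² = (38−15.60)²/15.60 + (34−31.20)²/31.20 + (5−31.20)²/31.20 + (40−39.00)²/39.00 = 54.4423
df = 3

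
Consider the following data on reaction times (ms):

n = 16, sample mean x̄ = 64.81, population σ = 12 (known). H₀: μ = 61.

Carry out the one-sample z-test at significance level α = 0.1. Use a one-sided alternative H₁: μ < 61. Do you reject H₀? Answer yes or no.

reject H₀: no

SE = σ/√n = 12/√16 = 3.0000
z = (x̄−μ₀)/SE = (64.81−61)/3.0000 = 1.2700
p-value (one-sided, H₁ less) = 0.89796
At α=0.1: p ≥ α → fail to reject H₀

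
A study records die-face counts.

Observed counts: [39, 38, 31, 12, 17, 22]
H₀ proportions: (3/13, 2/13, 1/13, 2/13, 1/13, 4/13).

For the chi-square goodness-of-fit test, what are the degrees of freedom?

degrees of freedom = 5

df = k − 1 = 6 − 1 = 5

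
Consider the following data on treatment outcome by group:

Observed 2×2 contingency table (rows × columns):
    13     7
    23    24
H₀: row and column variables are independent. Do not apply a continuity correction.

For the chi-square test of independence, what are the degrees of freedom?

df = (r−1)(c−1) = (2−1)·(2−1) = 1

degrees of freedom = 1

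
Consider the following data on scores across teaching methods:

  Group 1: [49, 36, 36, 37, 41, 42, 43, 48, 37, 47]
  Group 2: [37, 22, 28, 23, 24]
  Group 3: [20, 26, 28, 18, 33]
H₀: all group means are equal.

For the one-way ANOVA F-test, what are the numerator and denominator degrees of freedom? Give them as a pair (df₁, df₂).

degrees of freedom = [2, 17]

k = 3 groups, N = 20 total
df = (k−1, N−k) = (3−1, 20−3) = (2, 17)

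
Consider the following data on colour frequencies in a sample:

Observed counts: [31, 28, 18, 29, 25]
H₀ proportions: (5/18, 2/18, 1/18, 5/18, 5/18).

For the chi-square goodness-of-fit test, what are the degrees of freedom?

df = k − 1 = 5 − 1 = 4

degrees of freedom = 4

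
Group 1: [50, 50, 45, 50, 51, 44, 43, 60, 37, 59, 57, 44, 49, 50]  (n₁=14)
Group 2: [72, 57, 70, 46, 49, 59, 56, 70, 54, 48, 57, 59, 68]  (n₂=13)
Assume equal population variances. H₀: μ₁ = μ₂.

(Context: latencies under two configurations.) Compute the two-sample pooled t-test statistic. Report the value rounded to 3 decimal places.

test statistic = -3.270

x̄₁=49.214, s₁=6.435, n₁=14
x̄₂=58.846, s₂=8.774, n₂=13
s_p² = [13·6.435² + 12·8.774²]/25 = 58.4820
SE = √(s_p²·(1/14+1/13)) = 2.9455
t = (49.214−58.846)/2.9455 = -3.2700
df = 25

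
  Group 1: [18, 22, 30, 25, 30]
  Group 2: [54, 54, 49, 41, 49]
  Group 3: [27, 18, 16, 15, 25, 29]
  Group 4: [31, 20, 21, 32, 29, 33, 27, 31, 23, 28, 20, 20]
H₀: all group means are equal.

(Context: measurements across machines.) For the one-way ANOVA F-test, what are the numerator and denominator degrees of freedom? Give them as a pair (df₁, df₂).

degrees of freedom = [3, 24]

k = 4 groups, N = 28 total
df = (k−1, N−k) = (4−1, 28−4) = (3, 24)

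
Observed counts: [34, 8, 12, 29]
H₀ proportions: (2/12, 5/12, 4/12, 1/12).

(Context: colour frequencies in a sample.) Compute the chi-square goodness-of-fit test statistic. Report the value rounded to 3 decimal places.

n = 83; E_i = n·p_i = [13.83, 34.58, 27.67, 6.92]
χ² = (34−13.83)²/13.83 + (8−34.58)²/34.58 + (12−27.67)²/27.67 + (29−6.92)²/6.92 = 129.2120
df = 3

test statistic = 129.212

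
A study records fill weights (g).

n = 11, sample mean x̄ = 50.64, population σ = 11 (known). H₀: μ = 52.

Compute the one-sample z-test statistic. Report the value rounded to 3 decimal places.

SE = σ/√n = 11/√11 = 3.3166
z = (x̄−μ₀)/SE = (50.64−52)/3.3166 = -0.4101

test statistic = -0.410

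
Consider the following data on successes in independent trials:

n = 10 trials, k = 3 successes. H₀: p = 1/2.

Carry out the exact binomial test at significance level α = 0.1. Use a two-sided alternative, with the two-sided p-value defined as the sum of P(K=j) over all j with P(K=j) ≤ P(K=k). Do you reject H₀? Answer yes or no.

reject H₀: no

Exact binomial: n=10, k=3, p₀=1/2=0.5000
P(X=j) = C(n,j)·p₀^j·(1−p₀)^(n−j); p = Σ P(X=j) over j with P(X=j) ≤ P(X=3)
p-value (two-sided) = 0.34375
At α=0.1: p ≥ α → fail to reject H₀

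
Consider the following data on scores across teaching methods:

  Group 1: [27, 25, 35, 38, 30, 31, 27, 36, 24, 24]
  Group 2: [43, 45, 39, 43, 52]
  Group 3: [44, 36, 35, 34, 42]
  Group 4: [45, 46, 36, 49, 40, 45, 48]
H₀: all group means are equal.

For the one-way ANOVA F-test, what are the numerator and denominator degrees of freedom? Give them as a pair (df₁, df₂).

degrees of freedom = [3, 23]

k = 4 groups, N = 27 total
df = (k−1, N−k) = (4−1, 27−4) = (3, 23)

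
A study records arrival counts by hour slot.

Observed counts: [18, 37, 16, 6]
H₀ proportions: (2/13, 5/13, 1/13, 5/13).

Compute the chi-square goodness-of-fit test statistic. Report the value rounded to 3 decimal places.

n = 77; E_i = n·p_i = [11.85, 29.62, 5.92, 29.62]
χ² = (18−11.85)²/11.85 + (37−29.62)²/29.62 + (16−5.92)²/5.92 + (6−29.62)²/29.62 = 41.0130
df = 3

test statistic = 41.013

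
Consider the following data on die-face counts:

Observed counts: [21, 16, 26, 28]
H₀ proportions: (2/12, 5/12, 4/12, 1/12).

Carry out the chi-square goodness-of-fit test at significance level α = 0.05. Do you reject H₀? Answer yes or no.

reject H₀: yes

n = 91; E_i = n·p_i = [15.17, 37.92, 30.33, 7.58]
χ² = (21−15.17)²/15.17 + (16−37.92)²/37.92 + (26−30.33)²/30.33 + (28−7.58)²/7.58 = 70.4989
df = 3
p-value (upper-tail) = 0.00000
At α=0.05: p < α → reject H₀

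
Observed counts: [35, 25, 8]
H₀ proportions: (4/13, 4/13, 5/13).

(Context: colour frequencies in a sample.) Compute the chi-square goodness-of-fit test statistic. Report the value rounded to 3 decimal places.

n = 68; E_i = n·p_i = [20.92, 20.92, 26.15]
χ² = (35−20.92)²/20.92 + (25−20.92)²/20.92 + (8−26.15)²/26.15 = 22.8662
df = 2

test statistic = 22.866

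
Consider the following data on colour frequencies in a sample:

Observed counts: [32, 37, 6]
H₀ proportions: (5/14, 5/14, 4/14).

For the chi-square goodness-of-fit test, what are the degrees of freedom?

df = k − 1 = 3 − 1 = 2

degrees of freedom = 2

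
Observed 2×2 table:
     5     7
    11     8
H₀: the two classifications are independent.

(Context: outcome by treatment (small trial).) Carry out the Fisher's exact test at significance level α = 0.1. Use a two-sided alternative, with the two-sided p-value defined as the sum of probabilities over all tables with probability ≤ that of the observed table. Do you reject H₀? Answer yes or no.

Margins: r₁=12, r₂=19, c₁=16, c₂=15, n=31
p_obs = C(12,5)·C(19,11)/C(31,16); sum pmf over tables with pmf ≤ p_obs
p-value (two-sided) = 0.47255
At α=0.1: p ≥ α → fail to reject H₀

reject H₀: no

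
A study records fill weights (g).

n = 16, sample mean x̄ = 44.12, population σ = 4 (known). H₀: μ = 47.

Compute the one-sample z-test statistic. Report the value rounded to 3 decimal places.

SE = σ/√n = 4/√16 = 1.0000
z = (x̄−μ₀)/SE = (44.12−47)/1.0000 = -2.8800

test statistic = -2.880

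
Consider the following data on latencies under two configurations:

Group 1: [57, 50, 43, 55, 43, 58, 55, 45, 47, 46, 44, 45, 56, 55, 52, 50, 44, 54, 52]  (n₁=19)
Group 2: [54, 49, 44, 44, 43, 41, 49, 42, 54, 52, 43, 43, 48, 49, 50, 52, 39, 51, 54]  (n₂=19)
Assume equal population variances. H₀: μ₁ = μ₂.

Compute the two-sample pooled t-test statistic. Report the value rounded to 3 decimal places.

x̄₁=50.053, s₁=5.233, n₁=19
x̄₂=47.421, s₂=4.846, n₂=19
s_p² = [18·5.233² + 18·4.846²]/36 = 25.4327
SE = √(s_p²·(1/19+1/19)) = 1.6362
t = (50.053−47.421)/1.6362 = 1.6084
df = 36

test statistic = 1.608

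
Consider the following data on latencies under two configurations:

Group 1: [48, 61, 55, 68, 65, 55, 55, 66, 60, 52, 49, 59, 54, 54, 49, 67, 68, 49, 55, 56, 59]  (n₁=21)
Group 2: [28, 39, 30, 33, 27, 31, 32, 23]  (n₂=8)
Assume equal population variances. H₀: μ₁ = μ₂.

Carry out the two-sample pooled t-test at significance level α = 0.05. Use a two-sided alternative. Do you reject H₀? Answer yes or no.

x̄₁=57.333, s₁=6.522, n₁=21
x̄₂=30.375, s₂=4.719, n₂=8
s_p² = [20·6.522² + 7·4.719²]/27 = 37.2793
SE = √(s_p²·(1/21+1/8)) = 2.5368
t = (57.333−30.375)/2.5368 = 10.6271
df = 27
p-value (two-sided) = 0.00000
At α=0.05: p < α → reject H₀

reject H₀: yes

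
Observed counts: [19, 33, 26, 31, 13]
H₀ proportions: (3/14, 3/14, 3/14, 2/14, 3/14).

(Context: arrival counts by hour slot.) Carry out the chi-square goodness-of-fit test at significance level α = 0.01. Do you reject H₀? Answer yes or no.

n = 122; E_i = n·p_i = [26.14, 26.14, 26.14, 17.43, 26.14]
χ² = (19−26.14)²/26.14 + (33−26.14)²/26.14 + (26−26.14)²/26.14 + (31−17.43)²/17.43 + (13−26.14)²/26.14 = 20.9262
df = 4
p-value (upper-tail) = 0.00033
At α=0.01: p < α → reject H₀

reject H₀: yes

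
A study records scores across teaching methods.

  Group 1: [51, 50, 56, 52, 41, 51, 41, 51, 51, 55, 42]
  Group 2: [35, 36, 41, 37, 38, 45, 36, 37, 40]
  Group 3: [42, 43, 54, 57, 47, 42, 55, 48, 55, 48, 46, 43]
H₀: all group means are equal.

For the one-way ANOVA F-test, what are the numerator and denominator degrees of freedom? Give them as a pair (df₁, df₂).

degrees of freedom = [2, 29]

k = 3 groups, N = 32 total
df = (k−1, N−k) = (3−1, 32−3) = (2, 29)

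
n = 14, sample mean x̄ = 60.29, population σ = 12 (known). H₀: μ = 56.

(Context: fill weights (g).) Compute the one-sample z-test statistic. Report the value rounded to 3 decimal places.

SE = σ/√n = 12/√14 = 3.2071
z = (x̄−μ₀)/SE = (60.29−56)/3.2071 = 1.3376

test statistic = 1.338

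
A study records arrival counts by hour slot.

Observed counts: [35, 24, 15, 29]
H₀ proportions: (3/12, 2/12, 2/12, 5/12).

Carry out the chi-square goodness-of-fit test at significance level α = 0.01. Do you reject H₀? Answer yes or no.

n = 103; E_i = n·p_i = [25.75, 17.17, 17.17, 42.92]
χ² = (35−25.75)²/25.75 + (24−17.17)²/17.17 + (15−17.17)²/17.17 + (29−42.92)²/42.92 = 10.8291
df = 3
p-value (upper-tail) = 0.01269
At α=0.01: p ≥ α → fail to reject H₀

reject H₀: no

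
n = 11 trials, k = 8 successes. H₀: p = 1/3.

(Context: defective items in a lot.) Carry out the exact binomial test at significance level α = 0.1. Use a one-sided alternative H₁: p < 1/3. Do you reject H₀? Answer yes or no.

reject H₀: no

Exact binomial: n=11, k=8, p₀=1/3=0.3333
P(X≤8) from Σ C(n,i)·p₀^i·(1−p₀)^(n−i)
p-value (one-sided, H₁ less) = 0.99863
At α=0.1: p ≥ α → fail to reject H₀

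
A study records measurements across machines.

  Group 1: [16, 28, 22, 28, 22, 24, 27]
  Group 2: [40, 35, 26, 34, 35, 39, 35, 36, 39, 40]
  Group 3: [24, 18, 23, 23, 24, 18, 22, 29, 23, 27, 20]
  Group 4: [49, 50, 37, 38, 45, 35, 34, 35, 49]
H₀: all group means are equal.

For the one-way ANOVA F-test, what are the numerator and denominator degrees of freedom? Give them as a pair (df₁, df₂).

degrees of freedom = [3, 33]

k = 4 groups, N = 37 total
df = (k−1, N−k) = (4−1, 37−4) = (3, 33)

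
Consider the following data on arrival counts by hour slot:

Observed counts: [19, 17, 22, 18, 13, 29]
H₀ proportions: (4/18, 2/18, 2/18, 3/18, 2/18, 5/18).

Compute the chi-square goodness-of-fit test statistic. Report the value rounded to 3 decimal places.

n = 118; E_i = n·p_i = [26.22, 13.11, 13.11, 19.67, 13.11, 32.78]
χ² = (19−26.22)²/26.22 + (17−13.11)²/13.11 + (22−13.11)²/13.11 + (18−19.67)²/19.67 + (13−13.11)²/13.11 + (29−32.78)²/32.78 = 9.7466
df = 5

test statistic = 9.747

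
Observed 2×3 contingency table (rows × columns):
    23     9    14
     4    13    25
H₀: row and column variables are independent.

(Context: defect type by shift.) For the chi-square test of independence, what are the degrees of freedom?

degrees of freedom = 2

df = (r−1)(c−1) = (2−1)·(3−1) = 2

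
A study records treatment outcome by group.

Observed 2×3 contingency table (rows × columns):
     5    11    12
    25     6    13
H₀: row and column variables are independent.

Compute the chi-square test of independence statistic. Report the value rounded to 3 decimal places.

Row totals [28, 44], col totals [30, 17, 25], n=72
χ² = (5−11.67)²/11.67 + (11−6.61)²/6.61 + (12−9.72)²/9.72 + (25−18.33)²/18.33 + (6−10.39)²/10.39 + (13−15.28)²/15.28 = 11.8748
df = 2

test statistic = 11.875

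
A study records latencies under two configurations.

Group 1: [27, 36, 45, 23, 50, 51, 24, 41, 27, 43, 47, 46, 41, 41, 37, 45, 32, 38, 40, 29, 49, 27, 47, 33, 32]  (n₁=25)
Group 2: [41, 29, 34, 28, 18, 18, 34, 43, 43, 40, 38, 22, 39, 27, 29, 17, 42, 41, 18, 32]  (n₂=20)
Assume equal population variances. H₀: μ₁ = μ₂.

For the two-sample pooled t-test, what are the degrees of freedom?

df = n₁ + n₂ − 2 = 25 + 20 − 2 = 43

degrees of freedom = 43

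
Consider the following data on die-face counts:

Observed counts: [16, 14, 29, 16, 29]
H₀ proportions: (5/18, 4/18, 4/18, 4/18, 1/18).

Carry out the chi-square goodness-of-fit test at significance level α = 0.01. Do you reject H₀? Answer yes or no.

reject H₀: yes

n = 104; E_i = n·p_i = [28.89, 23.11, 23.11, 23.11, 5.78]
χ² = (16−28.89)²/28.89 + (14−23.11)²/23.11 + (29−23.11)²/23.11 + (16−23.11)²/23.11 + (29−5.78)²/5.78 = 106.3663
df = 4
p-value (upper-tail) = 0.00000
At α=0.01: p < α → reject H₀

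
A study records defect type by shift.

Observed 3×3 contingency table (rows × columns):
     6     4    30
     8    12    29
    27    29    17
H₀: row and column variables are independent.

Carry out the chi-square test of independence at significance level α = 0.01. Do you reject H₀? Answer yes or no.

Row totals [40, 49, 73], col totals [41, 45, 76], n=162
χ² = (6−10.12)²/10.12 + (4−11.11)²/11.11 + (30−18.77)²/18.77 + (8−12.40)²/12.40 + (12−13.61)²/13.61 + (29−22.99)²/22.99 + (27−18.48)²/18.48 + (29−20.28)²/20.28 + (17−34.25)²/34.25 = 32.6526
df = 4
p-value (upper-tail) = 0.00000
At α=0.01: p < α → reject H₀

reject H₀: yes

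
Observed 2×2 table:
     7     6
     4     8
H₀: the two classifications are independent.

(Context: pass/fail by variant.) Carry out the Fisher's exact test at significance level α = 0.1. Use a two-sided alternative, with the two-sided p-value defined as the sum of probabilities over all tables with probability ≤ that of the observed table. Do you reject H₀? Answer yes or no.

reject H₀: no

Margins: r₁=13, r₂=12, c₁=11, c₂=14, n=25
p_obs = C(13,7)·C(12,4)/C(25,11); sum pmf over tables with pmf ≤ p_obs
p-value (two-sided) = 0.42831
At α=0.1: p ≥ α → fail to reject H₀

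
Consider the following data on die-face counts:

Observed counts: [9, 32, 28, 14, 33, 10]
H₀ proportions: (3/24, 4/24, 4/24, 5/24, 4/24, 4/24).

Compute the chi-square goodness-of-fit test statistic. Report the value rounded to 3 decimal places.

test statistic = 29.324

n = 126; E_i = n·p_i = [15.75, 21.00, 21.00, 26.25, 21.00, 21.00]
χ² = (9−15.75)²/15.75 + (32−21.00)²/21.00 + (28−21.00)²/21.00 + (14−26.25)²/26.25 + (33−21.00)²/21.00 + (10−21.00)²/21.00 = 29.3238
df = 5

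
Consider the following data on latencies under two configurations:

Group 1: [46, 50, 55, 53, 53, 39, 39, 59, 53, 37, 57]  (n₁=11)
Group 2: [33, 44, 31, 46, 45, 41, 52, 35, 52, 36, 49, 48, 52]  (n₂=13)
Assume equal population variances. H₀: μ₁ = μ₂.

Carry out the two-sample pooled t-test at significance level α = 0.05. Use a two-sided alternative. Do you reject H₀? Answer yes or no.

reject H₀: no

x̄₁=49.182, s₁=7.757, n₁=11
x̄₂=43.385, s₂=7.512, n₂=13
s_p² = [10·7.757² + 12·7.512²]/22 = 58.1233
SE = √(s_p²·(1/11+1/13)) = 3.1233
t = (49.182−43.385)/3.1233 = 1.8561
df = 22
p-value (two-sided) = 0.07688
At α=0.05: p ≥ α → fail to reject H₀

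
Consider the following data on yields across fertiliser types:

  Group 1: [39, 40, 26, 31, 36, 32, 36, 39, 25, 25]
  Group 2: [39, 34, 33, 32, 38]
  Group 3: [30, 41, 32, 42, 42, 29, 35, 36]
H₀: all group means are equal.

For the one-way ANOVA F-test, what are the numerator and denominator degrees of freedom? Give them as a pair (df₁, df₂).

k = 3 groups, N = 23 total
df = (k−1, N−k) = (3−1, 23−3) = (2, 20)

degrees of freedom = [2, 20]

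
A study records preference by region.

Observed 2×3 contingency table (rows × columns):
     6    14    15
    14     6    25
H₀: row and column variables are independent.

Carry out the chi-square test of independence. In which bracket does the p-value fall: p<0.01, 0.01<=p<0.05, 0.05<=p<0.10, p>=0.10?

Row totals [35, 45], col totals [20, 20, 40], n=80
χ² = (6−8.75)²/8.75 + (14−8.75)²/8.75 + (15−17.50)²/17.50 + (14−11.25)²/11.25 + (6−11.25)²/11.25 + (25−22.50)²/22.50 = 7.7714
df = 2
p-value (upper-tail) = 0.02053
→ bracket: 0.01<=p<0.05

p-value bracket: 0.01<=p<0.05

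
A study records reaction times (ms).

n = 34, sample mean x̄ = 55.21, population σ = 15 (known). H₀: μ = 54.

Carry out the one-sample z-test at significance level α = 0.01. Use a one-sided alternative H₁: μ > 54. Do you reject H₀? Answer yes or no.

SE = σ/√n = 15/√34 = 2.5725
z = (x̄−μ₀)/SE = (55.21−54)/2.5725 = 0.4704
p-value (one-sided, H₁ greater) = 0.31905
At α=0.01: p ≥ α → fail to reject H₀

reject H₀: no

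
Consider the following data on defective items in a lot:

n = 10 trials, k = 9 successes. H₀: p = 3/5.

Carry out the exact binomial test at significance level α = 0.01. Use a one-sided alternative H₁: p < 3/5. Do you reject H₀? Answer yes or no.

reject H₀: no

Exact binomial: n=10, k=9, p₀=3/5=0.6000
P(X≤9) from Σ C(n,i)·p₀^i·(1−p₀)^(n−i)
p-value (one-sided, H₁ less) = 0.99395
At α=0.01: p ≥ α → fail to reject H₀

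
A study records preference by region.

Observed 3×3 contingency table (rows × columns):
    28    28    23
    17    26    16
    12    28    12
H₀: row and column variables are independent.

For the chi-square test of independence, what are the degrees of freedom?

df = (r−1)(c−1) = (3−1)·(3−1) = 4

degrees of freedom = 4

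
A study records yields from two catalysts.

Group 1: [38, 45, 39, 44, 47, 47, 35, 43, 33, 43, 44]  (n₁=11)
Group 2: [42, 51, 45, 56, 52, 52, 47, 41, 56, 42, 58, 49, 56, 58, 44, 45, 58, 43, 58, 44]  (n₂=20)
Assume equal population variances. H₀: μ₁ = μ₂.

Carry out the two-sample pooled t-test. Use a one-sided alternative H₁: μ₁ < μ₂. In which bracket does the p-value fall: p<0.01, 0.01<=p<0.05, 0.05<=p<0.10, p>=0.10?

p-value bracket: p<0.01

x̄₁=41.636, s₁=4.717, n₁=11
x̄₂=49.850, s₂=6.335, n₂=20
s_p² = [10·4.717² + 19·6.335²]/29 = 33.9688
SE = √(s_p²·(1/11+1/20)) = 2.1878
t = (41.636−49.850)/2.1878 = -3.7543
df = 29
p-value (one-sided, H₁ less) = 0.00039
→ bracket: p<0.01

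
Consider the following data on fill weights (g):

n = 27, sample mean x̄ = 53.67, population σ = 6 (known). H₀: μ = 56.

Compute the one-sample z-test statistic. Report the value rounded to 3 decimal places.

SE = σ/√n = 6/√27 = 1.1547
z = (x̄−μ₀)/SE = (53.67−56)/1.1547 = -2.0178

test statistic = -2.018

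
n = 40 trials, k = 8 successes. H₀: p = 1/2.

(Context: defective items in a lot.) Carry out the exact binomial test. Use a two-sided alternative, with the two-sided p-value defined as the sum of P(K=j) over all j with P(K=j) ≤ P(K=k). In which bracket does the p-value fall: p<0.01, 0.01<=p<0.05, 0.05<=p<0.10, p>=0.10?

Exact binomial: n=40, k=8, p₀=1/2=0.5000
P(X=j) = C(n,j)·p₀^j·(1−p₀)^(n−j); p = Σ P(X=j) over j with P(X=j) ≤ P(X=8)
p-value (two-sided) = 0.00018
→ bracket: p<0.01

p-value bracket: p<0.01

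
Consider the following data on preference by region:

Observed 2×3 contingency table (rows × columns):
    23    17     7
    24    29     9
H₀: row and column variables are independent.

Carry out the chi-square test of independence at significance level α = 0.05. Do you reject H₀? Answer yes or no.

reject H₀: no

Row totals [47, 62], col totals [47, 46, 16], n=109
χ² = (23−20.27)²/20.27 + (17−19.83)²/19.83 + (7−6.90)²/6.90 + (24−26.73)²/26.73 + (29−26.17)²/26.17 + (9−9.10)²/9.10 = 1.3633
df = 2
p-value (upper-tail) = 0.50578
At α=0.05: p ≥ α → fail to reject H₀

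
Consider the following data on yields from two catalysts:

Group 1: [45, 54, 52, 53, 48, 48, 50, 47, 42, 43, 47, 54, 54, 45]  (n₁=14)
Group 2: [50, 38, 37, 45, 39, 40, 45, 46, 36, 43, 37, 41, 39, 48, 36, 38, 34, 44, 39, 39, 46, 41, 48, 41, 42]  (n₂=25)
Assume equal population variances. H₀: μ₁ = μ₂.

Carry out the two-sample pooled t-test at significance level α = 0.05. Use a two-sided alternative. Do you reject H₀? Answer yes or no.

reject H₀: yes

x̄₁=48.714, s₁=4.177, n₁=14
x̄₂=41.280, s₂=4.277, n₂=25
s_p² = [13·4.177² + 24·4.277²]/37 = 17.9972
SE = √(s_p²·(1/14+1/25)) = 1.4161
t = (48.714−41.280)/1.4161 = 5.2497
df = 37
p-value (two-sided) = 0.00001
At α=0.05: p < α → reject H₀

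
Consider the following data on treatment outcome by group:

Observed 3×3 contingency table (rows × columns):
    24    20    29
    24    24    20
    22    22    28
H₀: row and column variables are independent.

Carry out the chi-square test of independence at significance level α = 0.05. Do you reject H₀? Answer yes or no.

reject H₀: no

Row totals [73, 68, 72], col totals [70, 66, 77], n=213
χ² = (24−23.99)²/23.99 + (20−22.62)²/22.62 + (29−26.39)²/26.39 + (24−22.35)²/22.35 + (24−21.07)²/21.07 + (20−24.58)²/24.58 + (22−23.66)²/23.66 + (22−22.31)²/22.31 + (28−26.03)²/26.03 = 2.2157
df = 4
p-value (upper-tail) = 0.69616
At α=0.05: p ≥ α → fail to reject H₀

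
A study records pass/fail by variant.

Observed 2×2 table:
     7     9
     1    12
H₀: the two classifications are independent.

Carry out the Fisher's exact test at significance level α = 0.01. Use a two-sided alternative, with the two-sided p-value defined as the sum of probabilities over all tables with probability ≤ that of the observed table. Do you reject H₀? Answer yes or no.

Margins: r₁=16, r₂=13, c₁=8, c₂=21, n=29
p_obs = C(16,7)·C(13,1)/C(29,8); sum pmf over tables with pmf ≤ p_obs
p-value (two-sided) = 0.04434
At α=0.01: p ≥ α → fail to reject H₀

reject H₀: no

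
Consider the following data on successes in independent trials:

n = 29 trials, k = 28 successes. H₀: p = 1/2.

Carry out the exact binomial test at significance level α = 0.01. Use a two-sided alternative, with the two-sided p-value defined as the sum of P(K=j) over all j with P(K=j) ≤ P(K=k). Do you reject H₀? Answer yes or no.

reject H₀: yes

Exact binomial: n=29, k=28, p₀=1/2=0.5000
P(X=j) = C(n,j)·p₀^j·(1−p₀)^(n−j); p = Σ P(X=j) over j with P(X=j) ≤ P(X=28)
p-value (two-sided) = 0.00000
At α=0.01: p < α → reject H₀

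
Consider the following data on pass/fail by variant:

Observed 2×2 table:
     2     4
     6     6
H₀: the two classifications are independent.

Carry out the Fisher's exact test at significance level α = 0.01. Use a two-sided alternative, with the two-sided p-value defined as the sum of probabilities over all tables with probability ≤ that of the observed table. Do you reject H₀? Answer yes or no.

reject H₀: no

Margins: r₁=6, r₂=12, c₁=8, c₂=10, n=18
p_obs = C(6,2)·C(12,6)/C(18,8); sum pmf over tables with pmf ≤ p_obs
p-value (two-sided) = 0.63801
At α=0.01: p ≥ α → fail to reject H₀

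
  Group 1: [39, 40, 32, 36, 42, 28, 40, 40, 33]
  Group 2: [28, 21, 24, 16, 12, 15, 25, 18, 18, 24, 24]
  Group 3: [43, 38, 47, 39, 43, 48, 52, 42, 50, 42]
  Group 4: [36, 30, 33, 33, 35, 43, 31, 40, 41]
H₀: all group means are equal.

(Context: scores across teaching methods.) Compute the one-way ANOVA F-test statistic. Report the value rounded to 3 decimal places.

Group means [36.67, 20.45, 44.40, 35.78], grand mean 33.872
SSB = Σnᵢ(x̄ᵢ−x̄)² = 3191.676; SSW = ΣΣ(x−x̄ᵢ)² = 790.683
MSB = 3191.676/3 = 1063.8920; MSW = 790.683/35 = 22.5909
F = MSB/MSW = 47.0938
df = (3, 35)

test statistic = 47.094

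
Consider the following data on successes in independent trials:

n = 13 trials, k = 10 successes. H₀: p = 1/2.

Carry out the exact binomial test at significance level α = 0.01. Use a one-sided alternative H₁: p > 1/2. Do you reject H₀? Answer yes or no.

Exact binomial: n=13, k=10, p₀=1/2=0.5000
P(X≥10) from Σ C(n,i)·p₀^i·(1−p₀)^(n−i)
p-value (one-sided, H₁ greater) = 0.04614
At α=0.01: p ≥ α → fail to reject H₀

reject H₀: no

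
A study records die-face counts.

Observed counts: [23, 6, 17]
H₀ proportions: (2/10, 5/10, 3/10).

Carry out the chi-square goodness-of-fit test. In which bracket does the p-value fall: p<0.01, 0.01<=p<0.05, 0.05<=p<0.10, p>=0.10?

n = 46; E_i = n·p_i = [9.20, 23.00, 13.80]
χ² = (23−9.20)²/9.20 + (6−23.00)²/23.00 + (17−13.80)²/13.80 = 34.0072
df = 2
p-value (upper-tail) = 0.00000
→ bracket: p<0.01

p-value bracket: p<0.01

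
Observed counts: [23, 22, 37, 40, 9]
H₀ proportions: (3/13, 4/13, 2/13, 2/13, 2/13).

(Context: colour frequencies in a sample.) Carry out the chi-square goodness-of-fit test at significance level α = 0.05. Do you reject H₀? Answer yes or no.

reject H₀: yes

n = 131; E_i = n·p_i = [30.23, 40.31, 20.15, 20.15, 20.15]
χ² = (23−30.23)²/30.23 + (22−40.31)²/40.31 + (37−20.15)²/20.15 + (40−20.15)²/20.15 + (9−20.15)²/20.15 = 49.8422
df = 4
p-value (upper-tail) = 0.00000
At α=0.05: p < α → reject H₀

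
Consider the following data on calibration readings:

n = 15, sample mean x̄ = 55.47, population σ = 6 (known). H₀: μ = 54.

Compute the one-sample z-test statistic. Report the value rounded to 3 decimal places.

test statistic = 0.949

SE = σ/√n = 6/√15 = 1.5492
z = (x̄−μ₀)/SE = (55.47−54)/1.5492 = 0.9489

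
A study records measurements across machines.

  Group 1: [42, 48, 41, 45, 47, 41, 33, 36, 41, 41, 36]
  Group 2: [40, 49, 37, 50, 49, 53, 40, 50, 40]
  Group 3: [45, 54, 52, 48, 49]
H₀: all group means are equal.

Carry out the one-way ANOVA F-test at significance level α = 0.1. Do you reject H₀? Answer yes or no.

Group means [41.00, 45.33, 49.60], grand mean 44.280
SSB = Σnᵢ(x̄ᵢ−x̄)² = 269.840; SSW = ΣΣ(x−x̄ᵢ)² = 549.200
MSB = 269.840/2 = 134.9200; MSW = 549.200/22 = 24.9636
F = MSB/MSW = 5.4047
df = (2, 22)
p-value (upper-tail) = 0.01232
At α=0.1: p < α → reject H₀

reject H₀: yes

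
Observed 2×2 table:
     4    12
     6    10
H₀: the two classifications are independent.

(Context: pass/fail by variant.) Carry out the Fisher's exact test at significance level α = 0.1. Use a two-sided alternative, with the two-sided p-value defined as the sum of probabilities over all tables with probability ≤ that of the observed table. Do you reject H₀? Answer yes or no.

reject H₀: no

Margins: r₁=16, r₂=16, c₁=10, c₂=22, n=32
p_obs = C(16,4)·C(16,6)/C(32,10); sum pmf over tables with pmf ≤ p_obs
p-value (two-sided) = 0.70425
At α=0.1: p ≥ α → fail to reject H₀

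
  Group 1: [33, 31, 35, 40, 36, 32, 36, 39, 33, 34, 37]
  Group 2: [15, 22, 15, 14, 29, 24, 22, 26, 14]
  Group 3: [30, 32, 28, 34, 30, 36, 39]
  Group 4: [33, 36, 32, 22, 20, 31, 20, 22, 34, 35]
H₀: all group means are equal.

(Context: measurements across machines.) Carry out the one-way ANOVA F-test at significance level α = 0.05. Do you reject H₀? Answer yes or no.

reject H₀: yes

Group means [35.09, 20.11, 32.71, 28.50], grand mean 29.216
SSB = Σnᵢ(x̄ᵢ−x̄)² = 1216.544; SSW = ΣΣ(x−x̄ᵢ)² = 829.727
MSB = 1216.544/3 = 405.5146; MSW = 829.727/33 = 25.1432
F = MSB/MSW = 16.1282
df = (3, 33)
p-value (upper-tail) = 0.00000
At α=0.05: p < α → reject H₀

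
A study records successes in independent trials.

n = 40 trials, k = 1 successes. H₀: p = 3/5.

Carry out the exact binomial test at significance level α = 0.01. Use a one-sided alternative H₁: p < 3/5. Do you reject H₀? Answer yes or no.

reject H₀: yes

Exact binomial: n=40, k=1, p₀=3/5=0.6000
P(X≤1) from Σ C(n,i)·p₀^i·(1−p₀)^(n−i)
p-value (one-sided, H₁ less) = 0.00000
At α=0.01: p < α → reject H₀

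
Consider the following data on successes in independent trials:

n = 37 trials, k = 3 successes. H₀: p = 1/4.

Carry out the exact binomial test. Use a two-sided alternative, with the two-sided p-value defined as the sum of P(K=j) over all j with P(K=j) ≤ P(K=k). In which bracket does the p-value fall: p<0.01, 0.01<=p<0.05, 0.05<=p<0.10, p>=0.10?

Exact binomial: n=37, k=3, p₀=1/4=0.2500
P(X=j) = C(n,j)·p₀^j·(1−p₀)^(n−j); p = Σ P(X=j) over j with P(X=j) ≤ P(X=3)
p-value (two-sided) = 0.01347
→ bracket: 0.01<=p<0.05

p-value bracket: 0.01<=p<0.05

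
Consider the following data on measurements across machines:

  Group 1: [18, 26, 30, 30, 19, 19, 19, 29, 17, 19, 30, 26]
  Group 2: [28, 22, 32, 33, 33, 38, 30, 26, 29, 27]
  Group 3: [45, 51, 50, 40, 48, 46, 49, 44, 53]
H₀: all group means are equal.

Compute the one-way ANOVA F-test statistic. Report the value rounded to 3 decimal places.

test statistic = 67.160

Group means [23.50, 29.80, 47.33], grand mean 32.452
SSB = Σnᵢ(x̄ᵢ−x̄)² = 3025.077; SSW = ΣΣ(x−x̄ᵢ)² = 630.600
MSB = 3025.077/2 = 1512.5387; MSW = 630.600/28 = 22.5214
F = MSB/MSW = 67.1600
df = (2, 28)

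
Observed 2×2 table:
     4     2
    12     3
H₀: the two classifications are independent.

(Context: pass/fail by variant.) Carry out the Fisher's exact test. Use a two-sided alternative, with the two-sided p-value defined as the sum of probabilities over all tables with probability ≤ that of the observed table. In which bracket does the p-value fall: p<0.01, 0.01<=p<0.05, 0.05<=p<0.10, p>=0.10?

p-value bracket: p>=0.10

Margins: r₁=6, r₂=15, c₁=16, c₂=5, n=21
p_obs = C(6,4)·C(15,12)/C(21,16); sum pmf over tables with pmf ≤ p_obs
p-value (two-sided) = 0.59752
→ bracket: p>=0.10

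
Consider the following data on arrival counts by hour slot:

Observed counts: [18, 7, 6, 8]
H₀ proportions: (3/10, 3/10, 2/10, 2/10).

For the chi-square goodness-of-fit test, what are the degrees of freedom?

degrees of freedom = 3

df = k − 1 = 4 − 1 = 3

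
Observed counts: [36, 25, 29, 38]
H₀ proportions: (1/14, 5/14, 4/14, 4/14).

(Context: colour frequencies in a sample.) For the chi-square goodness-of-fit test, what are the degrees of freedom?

df = k − 1 = 4 − 1 = 3

degrees of freedom = 3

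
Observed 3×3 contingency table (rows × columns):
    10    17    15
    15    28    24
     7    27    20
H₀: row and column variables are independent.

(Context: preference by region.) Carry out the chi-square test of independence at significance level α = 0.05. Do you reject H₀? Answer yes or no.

Row totals [42, 67, 54], col totals [32, 72, 59], n=163
χ² = (10−8.25)²/8.25 + (17−18.55)²/18.55 + (15−15.20)²/15.20 + (15−13.15)²/13.15 + (28−29.60)²/29.60 + (24−24.25)²/24.25 + (7−10.60)²/10.60 + (27−23.85)²/23.85 + (20−19.55)²/19.55 = 2.5029
df = 4
p-value (upper-tail) = 0.64412
At α=0.05: p ≥ α → fail to reject H₀

reject H₀: no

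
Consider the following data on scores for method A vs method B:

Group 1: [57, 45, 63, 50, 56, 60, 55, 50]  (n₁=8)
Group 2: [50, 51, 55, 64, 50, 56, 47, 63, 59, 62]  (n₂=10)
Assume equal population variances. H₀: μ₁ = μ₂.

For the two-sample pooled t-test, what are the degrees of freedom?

degrees of freedom = 16

df = n₁ + n₂ − 2 = 8 + 10 − 2 = 16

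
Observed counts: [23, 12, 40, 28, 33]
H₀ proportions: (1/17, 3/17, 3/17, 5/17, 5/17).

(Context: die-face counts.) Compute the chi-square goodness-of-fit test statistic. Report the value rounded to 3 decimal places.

test statistic = 49.617

n = 136; E_i = n·p_i = [8.00, 24.00, 24.00, 40.00, 40.00]
χ² = (23−8.00)²/8.00 + (12−24.00)²/24.00 + (40−24.00)²/24.00 + (28−40.00)²/40.00 + (33−40.00)²/40.00 = 49.6167
df = 4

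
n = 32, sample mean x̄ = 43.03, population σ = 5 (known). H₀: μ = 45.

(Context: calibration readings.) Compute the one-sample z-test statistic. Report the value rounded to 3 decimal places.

test statistic = -2.229

SE = σ/√n = 5/√32 = 0.8839
z = (x̄−μ₀)/SE = (43.03−45)/0.8839 = -2.2288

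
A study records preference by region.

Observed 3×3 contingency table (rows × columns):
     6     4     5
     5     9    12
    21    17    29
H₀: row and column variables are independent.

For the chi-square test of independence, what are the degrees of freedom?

df = (r−1)(c−1) = (3−1)·(3−1) = 4

degrees of freedom = 4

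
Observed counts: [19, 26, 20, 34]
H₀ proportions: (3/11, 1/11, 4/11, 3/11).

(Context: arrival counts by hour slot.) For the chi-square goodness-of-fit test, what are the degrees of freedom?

degrees of freedom = 3

df = k − 1 = 4 − 1 = 3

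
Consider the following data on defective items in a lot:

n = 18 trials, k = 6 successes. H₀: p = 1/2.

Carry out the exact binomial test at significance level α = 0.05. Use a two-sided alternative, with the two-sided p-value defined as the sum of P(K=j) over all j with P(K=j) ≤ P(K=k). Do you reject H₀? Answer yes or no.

reject H₀: no

Exact binomial: n=18, k=6, p₀=1/2=0.5000
P(X=j) = C(n,j)·p₀^j·(1−p₀)^(n−j); p = Σ P(X=j) over j with P(X=j) ≤ P(X=6)
p-value (two-sided) = 0.23788
At α=0.05: p ≥ α → fail to reject H₀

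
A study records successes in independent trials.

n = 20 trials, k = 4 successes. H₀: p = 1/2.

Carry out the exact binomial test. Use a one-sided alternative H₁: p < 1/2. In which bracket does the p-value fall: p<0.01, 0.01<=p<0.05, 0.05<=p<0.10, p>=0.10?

p-value bracket: p<0.01

Exact binomial: n=20, k=4, p₀=1/2=0.5000
P(X≤4) from Σ C(n,i)·p₀^i·(1−p₀)^(n−i)
p-value (one-sided, H₁ less) = 0.00591
→ bracket: p<0.01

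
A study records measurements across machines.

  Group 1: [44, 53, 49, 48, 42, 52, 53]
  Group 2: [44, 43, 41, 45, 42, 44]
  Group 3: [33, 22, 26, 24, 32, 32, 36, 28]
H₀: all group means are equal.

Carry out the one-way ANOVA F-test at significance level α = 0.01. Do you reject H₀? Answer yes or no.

Group means [48.71, 43.17, 29.12], grand mean 39.667
SSB = Σnᵢ(x̄ᵢ−x̄)² = 1535.530; SSW = ΣΣ(x−x̄ᵢ)² = 293.137
MSB = 1535.530/2 = 767.7649; MSW = 293.137/18 = 16.2854
F = MSB/MSW = 47.1444
df = (2, 18)
p-value (upper-tail) = 0.00000
At α=0.01: p < α → reject H₀

reject H₀: yes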